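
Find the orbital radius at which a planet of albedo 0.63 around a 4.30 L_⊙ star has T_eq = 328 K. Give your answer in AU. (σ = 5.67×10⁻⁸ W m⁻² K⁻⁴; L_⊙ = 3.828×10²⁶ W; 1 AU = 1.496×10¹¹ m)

L = 4.30 × 3.828×10²⁶ = 1.65×10²⁷ W.
From T_eq⁴ = L(1−A)/(16πσd²): d = √[L(1−A)/(16πσT_eq⁴)].
d = √[1.65×10²⁷ × 0.37 / (16π × 5.67×10⁻⁸ × (328)⁴)] = 1.36×10¹¹ m = 0.908 AU.

d ≈ 0.908 AU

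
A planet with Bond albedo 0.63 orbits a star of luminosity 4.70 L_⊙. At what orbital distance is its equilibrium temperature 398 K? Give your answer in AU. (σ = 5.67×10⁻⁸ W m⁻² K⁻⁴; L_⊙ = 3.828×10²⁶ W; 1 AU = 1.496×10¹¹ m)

d ≈ 0.645 AU

L = 4.70 × 3.828×10²⁶ = 1.80×10²⁷ W.
From T_eq⁴ = L(1−A)/(16πσd²): d = √[L(1−A)/(16πσT_eq⁴)].
d = √[1.80×10²⁷ × 0.37 / (16π × 5.67×10⁻⁸ × (398)⁴)] = 9.65×10¹⁰ m = 0.645 AU.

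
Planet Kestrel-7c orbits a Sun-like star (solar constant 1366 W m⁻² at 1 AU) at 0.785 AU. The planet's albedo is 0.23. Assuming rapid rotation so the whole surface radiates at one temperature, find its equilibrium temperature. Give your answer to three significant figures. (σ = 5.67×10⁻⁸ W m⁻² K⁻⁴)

Flux at 0.785 AU: S = 1366/0.785² = 2220 W m⁻².
Energy balance: absorbed = emitted ⇒ πR²·S(1−A) = 4πR²·σT_eq⁴, so T_eq⁴ = S(1−A)/(4σ).
T_eq = [2220 × 0.77 / (4 × 5.67×10⁻⁸)]^(1/4) = (7.53×10⁹)^(1/4) = 295 K.

T_eq ≈ 295 K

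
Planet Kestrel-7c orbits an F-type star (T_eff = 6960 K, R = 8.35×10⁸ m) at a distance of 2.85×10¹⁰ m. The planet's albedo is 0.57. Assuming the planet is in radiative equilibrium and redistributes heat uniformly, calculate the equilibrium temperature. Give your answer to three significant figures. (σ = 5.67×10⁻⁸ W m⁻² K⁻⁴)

T_eq ≈ 682 K

L = 4πR_⋆²σT_⋆⁴ = 4π(8.35×10⁸)² × 5.67×10⁻⁸ × (6960)⁴ = 1.17×10²⁷ W.
S = L/(4πd²) = 1.14×10⁵ W m⁻².
Energy balance: absorbed = emitted ⇒ πR²·S(1−A) = 4πR²·σT_eq⁴, so T_eq⁴ = S(1−A)/(4σ).
T_eq = [1.14×10⁵ × 0.43 / (4 × 5.67×10⁻⁸)]^(1/4) = (2.17×10¹¹)^(1/4) = 682 K.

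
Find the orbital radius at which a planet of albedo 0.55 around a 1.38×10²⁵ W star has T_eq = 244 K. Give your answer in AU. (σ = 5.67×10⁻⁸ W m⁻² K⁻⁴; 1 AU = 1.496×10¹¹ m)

d ≈ 0.166 AU

From T_eq⁴ = L(1−A)/(16πσd²): d = √[L(1−A)/(16πσT_eq⁴)].
d = √[1.38×10²⁵ × 0.45 / (16π × 5.67×10⁻⁸ × (244)⁴)] = 2.48×10¹⁰ m = 0.166 AU.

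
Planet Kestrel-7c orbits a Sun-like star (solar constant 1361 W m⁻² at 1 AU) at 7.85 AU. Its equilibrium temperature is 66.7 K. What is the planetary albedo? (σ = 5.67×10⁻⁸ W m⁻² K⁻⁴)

Flux at 7.85 AU: S = 1361/7.85² = 22.1 W m⁻².
From T_eq⁴ = S(1−A)/(4σ): 1−A = 4σT_eq⁴/S.
1−A = 4 × 5.67×10⁻⁸ × (66.7)⁴ / 22.1 = 0.203.

A ≈ 0.80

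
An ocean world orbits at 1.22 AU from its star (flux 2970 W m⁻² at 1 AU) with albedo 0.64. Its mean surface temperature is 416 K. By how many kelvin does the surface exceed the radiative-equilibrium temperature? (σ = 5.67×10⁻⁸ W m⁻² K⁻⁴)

ΔT ≈ 178.8 K

S = 2970/1.22² = 1995 W m⁻².
T_eq = [S(1−A)/(4σ)]^(1/4) = [1995×0.36/(4×5.67×10⁻⁸)]^(1/4) = 237.2 K.
ΔT = T_surf − T_eq = 416 − 237.2.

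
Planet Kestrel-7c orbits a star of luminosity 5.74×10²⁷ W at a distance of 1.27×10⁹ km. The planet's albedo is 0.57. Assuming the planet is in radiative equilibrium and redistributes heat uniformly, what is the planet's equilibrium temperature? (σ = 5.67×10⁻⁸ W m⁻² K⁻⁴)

T_eq ≈ 152 K

d = 1.27×10⁹ km = 1.27×10¹² m.
Flux: S = L/(4πd²) = 5.74×10²⁷/(4π×(1.27×10¹²)²) = 283 W m⁻².
Energy balance: absorbed = emitted ⇒ πR²·S(1−A) = 4πR²·σT_eq⁴, so T_eq⁴ = S(1−A)/(4σ).
T_eq = [283 × 0.43 / (4 × 5.67×10⁻⁸)]^(1/4) = (5.37×10⁸)^(1/4) = 152 K.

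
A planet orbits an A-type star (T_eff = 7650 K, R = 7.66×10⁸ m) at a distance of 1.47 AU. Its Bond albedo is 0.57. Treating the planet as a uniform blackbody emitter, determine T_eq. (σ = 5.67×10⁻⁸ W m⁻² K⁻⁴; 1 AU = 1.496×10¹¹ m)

d = 1.47 AU = 2.20×10¹¹ m.
L = 4πR_⋆²σT_⋆⁴ = 4π(7.66×10⁸)² × 5.67×10⁻⁸ × (7650)⁴ = 1.43×10²⁷ W.
S = L/(4πd²) = 2360 W m⁻².
Energy balance: absorbed = emitted ⇒ πR²·S(1−A) = 4πR²·σT_eq⁴, so T_eq⁴ = S(1−A)/(4σ).
T_eq = [2360 × 0.43 / (4 × 5.67×10⁻⁸)]^(1/4) = (4.47×10⁹)^(1/4) = 259 K.

T_eq ≈ 259 K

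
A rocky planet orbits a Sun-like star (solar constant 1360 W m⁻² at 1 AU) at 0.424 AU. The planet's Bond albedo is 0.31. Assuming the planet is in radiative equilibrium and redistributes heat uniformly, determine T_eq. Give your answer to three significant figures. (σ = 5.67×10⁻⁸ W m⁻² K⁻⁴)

T_eq ≈ 389 K

Flux at 0.424 AU: S = 1360/0.424² = 7560 W m⁻².
Energy balance: absorbed = emitted ⇒ πR²·S(1−A) = 4πR²·σT_eq⁴, so T_eq⁴ = S(1−A)/(4σ).
T_eq = [7560 × 0.69 / (4 × 5.67×10⁻⁸)]^(1/4) = (2.30×10¹⁰)^(1/4) = 389 K.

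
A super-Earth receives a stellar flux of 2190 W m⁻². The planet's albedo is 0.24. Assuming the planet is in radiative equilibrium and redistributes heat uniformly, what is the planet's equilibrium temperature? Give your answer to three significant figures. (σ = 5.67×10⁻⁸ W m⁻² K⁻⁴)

Energy balance: absorbed = emitted ⇒ πR²·S(1−A) = 4πR²·σT_eq⁴, so T_eq⁴ = S(1−A)/(4σ).
T_eq = [2190 × 0.76 / (4 × 5.67×10⁻⁸)]^(1/4) = (7.34×10⁹)^(1/4) = 293 K.

T_eq ≈ 293 K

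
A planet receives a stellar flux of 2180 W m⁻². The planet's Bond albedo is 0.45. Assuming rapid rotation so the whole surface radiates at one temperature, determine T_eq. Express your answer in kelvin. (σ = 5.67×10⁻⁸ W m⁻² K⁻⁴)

T_eq ≈ 270 K

Energy balance: absorbed = emitted ⇒ πR²·S(1−A) = 4πR²·σT_eq⁴, so T_eq⁴ = S(1−A)/(4σ).
T_eq = [2180 × 0.55 / (4 × 5.67×10⁻⁸)]^(1/4) = (5.29×10⁹)^(1/4) = 270 K.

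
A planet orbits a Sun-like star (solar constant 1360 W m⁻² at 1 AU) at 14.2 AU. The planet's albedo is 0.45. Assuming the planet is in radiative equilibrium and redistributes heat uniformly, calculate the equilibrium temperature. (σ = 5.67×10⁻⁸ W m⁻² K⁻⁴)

T_eq ≈ 63.6 K

Flux at 14.2 AU: S = 1360/14.2² = 6.74 W m⁻².
Energy balance: absorbed = emitted ⇒ πR²·S(1−A) = 4πR²·σT_eq⁴, so T_eq⁴ = S(1−A)/(4σ).
T_eq = [6.74 × 0.55 / (4 × 5.67×10⁻⁸)]^(1/4) = (1.64×10⁷)^(1/4) = 63.6 K.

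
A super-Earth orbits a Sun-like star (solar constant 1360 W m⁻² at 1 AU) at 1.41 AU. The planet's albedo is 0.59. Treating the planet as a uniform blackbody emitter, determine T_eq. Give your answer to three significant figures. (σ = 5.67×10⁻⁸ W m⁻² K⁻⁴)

T_eq ≈ 188 K

Flux at 1.41 AU: S = 1360/1.41² = 684 W m⁻².
Energy balance: absorbed = emitted ⇒ πR²·S(1−A) = 4πR²·σT_eq⁴, so T_eq⁴ = S(1−A)/(4σ).
T_eq = [684 × 0.41 / (4 × 5.67×10⁻⁸)]^(1/4) = (1.24×10⁹)^(1/4) = 188 K.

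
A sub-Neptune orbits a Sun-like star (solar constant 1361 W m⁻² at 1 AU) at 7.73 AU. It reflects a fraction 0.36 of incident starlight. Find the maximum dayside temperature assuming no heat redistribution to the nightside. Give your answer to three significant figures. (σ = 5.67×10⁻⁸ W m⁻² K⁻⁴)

Flux at 7.73 AU: S = 1361/7.73² = 22.8 W m⁻².
With no redistribution each surface element balances locally: S(1−A) = σT⁴.
T = [22.8 × 0.64 / 5.67×10⁻⁸]^(1/4) = (2.57×10⁸)^(1/4) = 127 K.

T_ss ≈ 127 K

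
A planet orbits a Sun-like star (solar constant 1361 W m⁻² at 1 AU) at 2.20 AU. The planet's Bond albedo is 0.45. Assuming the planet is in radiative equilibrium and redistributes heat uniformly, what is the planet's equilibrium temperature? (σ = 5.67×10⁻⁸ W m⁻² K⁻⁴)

Flux at 2.20 AU: S = 1361/2.20² = 281 W m⁻².
Energy balance: absorbed = emitted ⇒ πR²·S(1−A) = 4πR²·σT_eq⁴, so T_eq⁴ = S(1−A)/(4σ).
T_eq = [281 × 0.55 / (4 × 5.67×10⁻⁸)]^(1/4) = (6.82×10⁸)^(1/4) = 162 K.

T_eq ≈ 162 K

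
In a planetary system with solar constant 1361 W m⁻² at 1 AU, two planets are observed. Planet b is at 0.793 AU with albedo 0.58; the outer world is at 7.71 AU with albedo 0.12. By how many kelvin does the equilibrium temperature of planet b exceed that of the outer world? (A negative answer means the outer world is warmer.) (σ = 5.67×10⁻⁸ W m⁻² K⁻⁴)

T_eq = [S₀(1−A)/(4σd²)]^(1/4), so T ∝ (1−A)^(1/4) / √d.
T₁ = [1361×0.42/(4×5.67×10⁻⁸×0.793²)]^(1/4) = 251.61 K.
T₂ = [1361×0.88/(4×5.67×10⁻⁸×7.71²)]^(1/4) = 97.08 K.

ΔT ≈ 154.5 K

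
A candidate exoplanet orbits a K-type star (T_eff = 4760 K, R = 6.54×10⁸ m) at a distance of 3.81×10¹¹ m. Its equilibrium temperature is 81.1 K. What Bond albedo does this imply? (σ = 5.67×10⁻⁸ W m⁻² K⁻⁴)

L = 4πR_⋆²σT_⋆⁴ = 4π(6.54×10⁸)² × 5.67×10⁻⁸ × (4760)⁴ = 1.56×10²⁶ W.
S = L/(4πd²) = 85.8 W m⁻².
From T_eq⁴ = S(1−A)/(4σ): 1−A = 4σT_eq⁴/S.
1−A = 4 × 5.67×10⁻⁸ × (81.1)⁴ / 85.8 = 0.114.

A ≈ 0.89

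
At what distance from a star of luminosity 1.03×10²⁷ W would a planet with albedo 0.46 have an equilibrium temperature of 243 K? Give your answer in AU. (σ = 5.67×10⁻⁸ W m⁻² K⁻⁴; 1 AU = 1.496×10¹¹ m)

d ≈ 1.58 AU

From T_eq⁴ = L(1−A)/(16πσd²): d = √[L(1−A)/(16πσT_eq⁴)].
d = √[1.03×10²⁷ × 0.54 / (16π × 5.67×10⁻⁸ × (243)⁴)] = 2.37×10¹¹ m = 1.58 AU.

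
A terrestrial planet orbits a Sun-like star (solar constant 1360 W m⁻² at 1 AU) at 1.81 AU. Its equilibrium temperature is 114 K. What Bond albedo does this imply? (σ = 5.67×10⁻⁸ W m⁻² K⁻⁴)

Flux at 1.81 AU: S = 1360/1.81² = 415 W m⁻².
From T_eq⁴ = S(1−A)/(4σ): 1−A = 4σT_eq⁴/S.
1−A = 4 × 5.67×10⁻⁸ × (114)⁴ / 415 = 0.092.

A ≈ 0.91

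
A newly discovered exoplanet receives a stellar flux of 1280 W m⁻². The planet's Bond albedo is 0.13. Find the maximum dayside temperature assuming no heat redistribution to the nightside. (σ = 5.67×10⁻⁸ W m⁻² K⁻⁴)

With no redistribution each surface element balances locally: S(1−A) = σT⁴.
T = [1280 × 0.87 / 5.67×10⁻⁸]^(1/4) = (1.96×10¹⁰)^(1/4) = 374 K.

T_ss ≈ 374 K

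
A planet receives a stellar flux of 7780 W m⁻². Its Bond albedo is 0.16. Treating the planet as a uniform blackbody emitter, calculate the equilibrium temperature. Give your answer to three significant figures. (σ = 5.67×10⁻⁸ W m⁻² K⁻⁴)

T_eq ≈ 412 K

Energy balance: absorbed = emitted ⇒ πR²·S(1−A) = 4πR²·σT_eq⁴, so T_eq⁴ = S(1−A)/(4σ).
T_eq = [7780 × 0.84 / (4 × 5.67×10⁻⁸)]^(1/4) = (2.88×10¹⁰)^(1/4) = 412 K.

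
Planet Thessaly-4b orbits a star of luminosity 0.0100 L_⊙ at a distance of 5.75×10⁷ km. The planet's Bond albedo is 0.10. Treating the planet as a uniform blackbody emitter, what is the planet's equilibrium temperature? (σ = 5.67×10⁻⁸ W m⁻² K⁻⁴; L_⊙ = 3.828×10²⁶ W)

d = 5.75×10⁷ km = 5.75×10¹⁰ m.
L = 0.0100 × 3.828×10²⁶ = 3.83×10²⁴ W.
Flux: S = L/(4πd²) = 3.83×10²⁴/(4π×(5.75×10¹⁰)²) = 92.1 W m⁻².
Energy balance: absorbed = emitted ⇒ πR²·S(1−A) = 4πR²·σT_eq⁴, so T_eq⁴ = S(1−A)/(4σ).
T_eq = [92.1 × 0.90 / (4 × 5.67×10⁻⁸)]^(1/4) = (3.66×10⁸)^(1/4) = 138 K.

T_eq ≈ 138 K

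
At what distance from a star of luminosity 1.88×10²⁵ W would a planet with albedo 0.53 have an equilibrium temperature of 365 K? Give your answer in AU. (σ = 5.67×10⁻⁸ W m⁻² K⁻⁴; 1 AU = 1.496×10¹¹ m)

d ≈ 0.0883 AU

From T_eq⁴ = L(1−A)/(16πσd²): d = √[L(1−A)/(16πσT_eq⁴)].
d = √[1.88×10²⁵ × 0.47 / (16π × 5.67×10⁻⁸ × (365)⁴)] = 1.32×10¹⁰ m = 0.0883 AU.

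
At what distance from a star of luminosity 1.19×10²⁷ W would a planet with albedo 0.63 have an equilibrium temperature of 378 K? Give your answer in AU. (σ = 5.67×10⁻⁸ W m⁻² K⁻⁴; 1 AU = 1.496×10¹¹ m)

From T_eq⁴ = L(1−A)/(16πσd²): d = √[L(1−A)/(16πσT_eq⁴)].
d = √[1.19×10²⁷ × 0.37 / (16π × 5.67×10⁻⁸ × (378)⁴)] = 8.70×10¹⁰ m = 0.581 AU.

d ≈ 0.581 AU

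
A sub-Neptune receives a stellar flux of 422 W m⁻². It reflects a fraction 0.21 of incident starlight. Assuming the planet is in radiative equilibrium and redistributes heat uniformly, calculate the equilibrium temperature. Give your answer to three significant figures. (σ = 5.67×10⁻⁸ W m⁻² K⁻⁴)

T_eq ≈ 196 K

Energy balance: absorbed = emitted ⇒ πR²·S(1−A) = 4πR²·σT_eq⁴, so T_eq⁴ = S(1−A)/(4σ).
T_eq = [422 × 0.79 / (4 × 5.67×10⁻⁸)]^(1/4) = (1.47×10⁹)^(1/4) = 196 K.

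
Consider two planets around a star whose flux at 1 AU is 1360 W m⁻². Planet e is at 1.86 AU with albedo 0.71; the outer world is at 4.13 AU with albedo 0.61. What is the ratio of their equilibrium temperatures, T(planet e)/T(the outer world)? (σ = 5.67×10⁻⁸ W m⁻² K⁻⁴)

T₁/T₂ ≈ 1.384

T_eq = [S₀(1−A)/(4σd²)]^(1/4), so T ∝ (1−A)^(1/4) / √d.
T₁ = [1360×0.29/(4×5.67×10⁻⁸×1.86²)]^(1/4) = 149.73 K.
T₂ = [1360×0.39/(4×5.67×10⁻⁸×4.13²)]^(1/4) = 108.21 K.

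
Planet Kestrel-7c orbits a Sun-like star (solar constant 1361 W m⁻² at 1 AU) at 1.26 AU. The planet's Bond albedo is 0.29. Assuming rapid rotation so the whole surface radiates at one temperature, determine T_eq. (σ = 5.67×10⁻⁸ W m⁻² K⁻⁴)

T_eq ≈ 228 K

Flux at 1.26 AU: S = 1361/1.26² = 857 W m⁻².
Energy balance: absorbed = emitted ⇒ πR²·S(1−A) = 4πR²·σT_eq⁴, so T_eq⁴ = S(1−A)/(4σ).
T_eq = [857 × 0.71 / (4 × 5.67×10⁻⁸)]^(1/4) = (2.68×10⁹)^(1/4) = 228 K.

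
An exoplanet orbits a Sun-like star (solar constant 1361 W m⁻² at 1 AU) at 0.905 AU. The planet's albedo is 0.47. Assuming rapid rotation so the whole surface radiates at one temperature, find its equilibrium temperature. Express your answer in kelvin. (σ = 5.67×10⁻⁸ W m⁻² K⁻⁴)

Flux at 0.905 AU: S = 1361/0.905² = 1660 W m⁻².
Energy balance: absorbed = emitted ⇒ πR²·S(1−A) = 4πR²·σT_eq⁴, so T_eq⁴ = S(1−A)/(4σ).
T_eq = [1660 × 0.53 / (4 × 5.67×10⁻⁸)]^(1/4) = (3.88×10⁹)^(1/4) = 250 K.

T_eq ≈ 250 K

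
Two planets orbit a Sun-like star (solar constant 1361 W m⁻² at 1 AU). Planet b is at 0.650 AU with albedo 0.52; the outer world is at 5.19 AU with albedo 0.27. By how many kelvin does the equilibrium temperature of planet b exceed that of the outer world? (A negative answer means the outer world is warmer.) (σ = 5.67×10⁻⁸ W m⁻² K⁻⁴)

ΔT ≈ 174.4 K

T_eq = [S₀(1−A)/(4σd²)]^(1/4), so T ∝ (1−A)^(1/4) / √d.
T₁ = [1361×0.48/(4×5.67×10⁻⁸×0.650²)]^(1/4) = 287.35 K.
T₂ = [1361×0.73/(4×5.67×10⁻⁸×5.19²)]^(1/4) = 112.93 K.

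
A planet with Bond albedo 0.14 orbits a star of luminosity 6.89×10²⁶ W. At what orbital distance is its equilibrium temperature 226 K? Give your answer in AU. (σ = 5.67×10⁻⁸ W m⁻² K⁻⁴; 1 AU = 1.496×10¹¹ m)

d ≈ 1.89 AU

From T_eq⁴ = L(1−A)/(16πσd²): d = √[L(1−A)/(16πσT_eq⁴)].
d = √[6.89×10²⁶ × 0.86 / (16π × 5.67×10⁻⁸ × (226)⁴)] = 2.82×10¹¹ m = 1.89 AU.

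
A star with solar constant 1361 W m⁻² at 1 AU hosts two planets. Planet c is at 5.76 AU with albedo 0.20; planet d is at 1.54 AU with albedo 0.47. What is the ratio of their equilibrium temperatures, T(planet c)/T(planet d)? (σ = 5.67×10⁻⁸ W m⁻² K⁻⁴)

T_eq = [S₀(1−A)/(4σd²)]^(1/4), so T ∝ (1−A)^(1/4) / √d.
T₁ = [1361×0.80/(4×5.67×10⁻⁸×5.76²)]^(1/4) = 109.68 K.
T₂ = [1361×0.53/(4×5.67×10⁻⁸×1.54²)]^(1/4) = 191.36 K.

T₁/T₂ ≈ 0.573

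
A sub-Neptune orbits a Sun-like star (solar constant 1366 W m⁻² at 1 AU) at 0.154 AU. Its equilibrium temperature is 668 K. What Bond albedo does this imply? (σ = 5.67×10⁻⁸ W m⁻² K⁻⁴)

Flux at 0.154 AU: S = 1366/0.154² = 5.76×10⁴ W m⁻².
From T_eq⁴ = S(1−A)/(4σ): 1−A = 4σT_eq⁴/S.
1−A = 4 × 5.67×10⁻⁸ × (668)⁴ / 5.76×10⁴ = 0.784.

A ≈ 0.22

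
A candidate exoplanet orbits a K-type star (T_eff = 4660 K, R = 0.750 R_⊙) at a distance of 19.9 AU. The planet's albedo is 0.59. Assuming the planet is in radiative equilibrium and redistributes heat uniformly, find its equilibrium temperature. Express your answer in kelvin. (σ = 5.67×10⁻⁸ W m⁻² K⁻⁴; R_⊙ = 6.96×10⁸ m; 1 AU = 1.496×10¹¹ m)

R_⋆ = 0.750 × 6.96×10⁸ = 5.22×10⁸ m.
d = 19.9 AU = 2.98×10¹² m.
L = 4πR_⋆²σT_⋆⁴ = 4π(5.22×10⁸)² × 5.67×10⁻⁸ × (4660)⁴ = 9.16×10²⁵ W.
S = L/(4πd²) = 0.822 W m⁻².
Energy balance: absorbed = emitted ⇒ πR²·S(1−A) = 4πR²·σT_eq⁴, so T_eq⁴ = S(1−A)/(4σ).
T_eq = [0.822 × 0.41 / (4 × 5.67×10⁻⁸)]^(1/4) = (1.49×10⁶)^(1/4) = 34.9 K.

T_eq ≈ 34.9 K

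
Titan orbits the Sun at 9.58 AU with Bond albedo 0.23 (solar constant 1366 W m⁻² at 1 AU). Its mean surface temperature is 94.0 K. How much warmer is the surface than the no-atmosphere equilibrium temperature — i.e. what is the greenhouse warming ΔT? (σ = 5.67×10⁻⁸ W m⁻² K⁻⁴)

S = 1366/9.58² = 14.88 W m⁻².
T_eq = [S(1−A)/(4σ)]^(1/4) = [14.88×0.77/(4×5.67×10⁻⁸)]^(1/4) = 84.3 K.
ΔT = T_surf − T_eq = 94 − 84.3.

ΔT ≈ 9.7 K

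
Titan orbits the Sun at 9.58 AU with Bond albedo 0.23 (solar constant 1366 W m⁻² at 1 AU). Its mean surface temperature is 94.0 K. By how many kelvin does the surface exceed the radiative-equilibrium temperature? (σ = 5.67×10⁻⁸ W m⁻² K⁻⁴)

S = 1366/9.58² = 14.88 W m⁻².
T_eq = [S(1−A)/(4σ)]^(1/4) = [14.88×0.77/(4×5.67×10⁻⁸)]^(1/4) = 84.3 K.
ΔT = T_surf − T_eq = 94 − 84.3.

ΔT ≈ 9.7 K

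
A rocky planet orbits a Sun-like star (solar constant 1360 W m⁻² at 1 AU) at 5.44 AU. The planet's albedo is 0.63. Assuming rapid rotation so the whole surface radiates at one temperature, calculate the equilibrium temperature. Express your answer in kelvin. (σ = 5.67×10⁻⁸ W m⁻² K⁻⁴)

Flux at 5.44 AU: S = 1360/5.44² = 46.0 W m⁻².
Energy balance: absorbed = emitted ⇒ πR²·S(1−A) = 4πR²·σT_eq⁴, so T_eq⁴ = S(1−A)/(4σ).
T_eq = [46.0 × 0.37 / (4 × 5.67×10⁻⁸)]^(1/4) = (7.50×10⁷)^(1/4) = 93.1 K.

T_eq ≈ 93.1 K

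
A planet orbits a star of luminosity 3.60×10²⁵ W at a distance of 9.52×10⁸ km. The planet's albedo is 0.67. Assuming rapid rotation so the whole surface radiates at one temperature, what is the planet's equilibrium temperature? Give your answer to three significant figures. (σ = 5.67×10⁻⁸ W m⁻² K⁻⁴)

T_eq ≈ 46.3 K

d = 9.52×10⁸ km = 9.52×10¹¹ m.
Flux: S = L/(4πd²) = 3.60×10²⁵/(4π×(9.52×10¹¹)²) = 3.16 W m⁻².
Energy balance: absorbed = emitted ⇒ πR²·S(1−A) = 4πR²·σT_eq⁴, so T_eq⁴ = S(1−A)/(4σ).
T_eq = [3.16 × 0.33 / (4 × 5.67×10⁻⁸)]^(1/4) = (4.60×10⁶)^(1/4) = 46.3 K.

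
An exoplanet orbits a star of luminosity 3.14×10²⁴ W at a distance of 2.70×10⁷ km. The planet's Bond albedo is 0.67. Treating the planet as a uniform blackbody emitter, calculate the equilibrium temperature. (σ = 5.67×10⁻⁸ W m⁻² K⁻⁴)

T_eq ≈ 149 K

d = 2.70×10⁷ km = 2.70×10¹⁰ m.
Flux: S = L/(4πd²) = 3.14×10²⁴/(4π×(2.70×10¹⁰)²) = 343 W m⁻².
Energy balance: absorbed = emitted ⇒ πR²·S(1−A) = 4πR²·σT_eq⁴, so T_eq⁴ = S(1−A)/(4σ).
T_eq = [343 × 0.33 / (4 × 5.67×10⁻⁸)]^(1/4) = (4.99×10⁸)^(1/4) = 149 K.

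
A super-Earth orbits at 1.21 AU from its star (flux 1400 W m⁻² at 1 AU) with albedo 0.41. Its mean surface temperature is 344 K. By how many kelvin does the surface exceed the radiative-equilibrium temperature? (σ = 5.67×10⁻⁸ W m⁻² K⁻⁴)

ΔT ≈ 120.7 K

S = 1400/1.21² = 956.2 W m⁻².
T_eq = [S(1−A)/(4σ)]^(1/4) = [956.2×0.59/(4×5.67×10⁻⁸)]^(1/4) = 223.3 K.
ΔT = T_surf − T_eq = 344 − 223.3.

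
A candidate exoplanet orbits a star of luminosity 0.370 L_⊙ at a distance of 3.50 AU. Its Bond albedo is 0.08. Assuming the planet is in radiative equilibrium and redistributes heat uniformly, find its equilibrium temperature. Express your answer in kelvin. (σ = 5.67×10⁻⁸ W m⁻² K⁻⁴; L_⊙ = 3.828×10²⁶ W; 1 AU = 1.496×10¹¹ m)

d = 3.50 AU = 5.24×10¹¹ m.
L = 0.370 × 3.828×10²⁶ = 1.42×10²⁶ W.
Flux: S = L/(4πd²) = 1.42×10²⁶/(4π×(5.24×10¹¹)²) = 41.1 W m⁻².
Energy balance: absorbed = emitted ⇒ πR²·S(1−A) = 4πR²·σT_eq⁴, so T_eq⁴ = S(1−A)/(4σ).
T_eq = [41.1 × 0.92 / (4 × 5.67×10⁻⁸)]^(1/4) = (1.67×10⁸)^(1/4) = 114 K.

T_eq ≈ 114 K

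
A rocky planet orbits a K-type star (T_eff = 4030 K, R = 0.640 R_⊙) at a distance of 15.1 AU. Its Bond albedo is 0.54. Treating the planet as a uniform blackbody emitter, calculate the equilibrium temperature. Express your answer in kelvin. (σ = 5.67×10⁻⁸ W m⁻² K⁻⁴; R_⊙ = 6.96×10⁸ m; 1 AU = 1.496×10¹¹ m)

R_⋆ = 0.640 × 6.96×10⁸ = 4.45×10⁸ m.
d = 15.1 AU = 2.26×10¹² m.
L = 4πR_⋆²σT_⋆⁴ = 4π(4.45×10⁸)² × 5.67×10⁻⁸ × (4030)⁴ = 3.73×10²⁵ W.
S = L/(4πd²) = 0.582 W m⁻².
Energy balance: absorbed = emitted ⇒ πR²·S(1−A) = 4πR²·σT_eq⁴, so T_eq⁴ = S(1−A)/(4σ).
T_eq = [0.582 × 0.46 / (4 × 5.67×10⁻⁸)]^(1/4) = (1.18×10⁶)^(1/4) = 33.0 K.

T_eq ≈ 33.0 K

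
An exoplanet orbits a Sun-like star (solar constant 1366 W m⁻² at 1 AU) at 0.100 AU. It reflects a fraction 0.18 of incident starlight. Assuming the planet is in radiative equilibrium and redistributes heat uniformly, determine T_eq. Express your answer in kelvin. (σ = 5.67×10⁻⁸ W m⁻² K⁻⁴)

Flux at 0.100 AU: S = 1366/0.100² = 1.37×10⁵ W m⁻².
Energy balance: absorbed = emitted ⇒ πR²·S(1−A) = 4πR²·σT_eq⁴, so T_eq⁴ = S(1−A)/(4σ).
T_eq = [1.37×10⁵ × 0.82 / (4 × 5.67×10⁻⁸)]^(1/4) = (4.94×10¹¹)^(1/4) = 838 K.

T_eq ≈ 838 K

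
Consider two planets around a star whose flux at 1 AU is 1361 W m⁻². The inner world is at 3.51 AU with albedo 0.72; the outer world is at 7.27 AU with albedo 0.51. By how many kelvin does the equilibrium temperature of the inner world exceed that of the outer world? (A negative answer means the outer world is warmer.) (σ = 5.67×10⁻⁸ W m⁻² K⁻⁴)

ΔT ≈ 21.7 K

T_eq = [S₀(1−A)/(4σd²)]^(1/4), so T ∝ (1−A)^(1/4) / √d.
T₁ = [1361×0.28/(4×5.67×10⁻⁸×3.51²)]^(1/4) = 108.07 K.
T₂ = [1361×0.49/(4×5.67×10⁻⁸×7.27²)]^(1/4) = 86.36 K.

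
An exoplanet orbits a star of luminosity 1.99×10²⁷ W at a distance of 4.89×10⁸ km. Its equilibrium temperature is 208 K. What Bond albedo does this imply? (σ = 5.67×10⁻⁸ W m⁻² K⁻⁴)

d = 4.89×10⁸ km = 4.89×10¹¹ m.
Flux: S = L/(4πd²) = 1.99×10²⁷/(4π×(4.89×10¹¹)²) = 662 W m⁻².
From T_eq⁴ = S(1−A)/(4σ): 1−A = 4σT_eq⁴/S.
1−A = 4 × 5.67×10⁻⁸ × (208)⁴ / 662 = 0.641.

A ≈ 0.36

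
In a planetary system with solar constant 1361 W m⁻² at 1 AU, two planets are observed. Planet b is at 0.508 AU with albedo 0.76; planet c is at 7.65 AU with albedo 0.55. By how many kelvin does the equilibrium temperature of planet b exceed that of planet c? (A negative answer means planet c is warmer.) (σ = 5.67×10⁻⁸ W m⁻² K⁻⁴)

ΔT ≈ 190.9 K

T_eq = [S₀(1−A)/(4σd²)]^(1/4), so T ∝ (1−A)^(1/4) / √d.
T₁ = [1361×0.24/(4×5.67×10⁻⁸×0.508²)]^(1/4) = 273.32 K.
T₂ = [1361×0.45/(4×5.67×10⁻⁸×7.65²)]^(1/4) = 82.42 K.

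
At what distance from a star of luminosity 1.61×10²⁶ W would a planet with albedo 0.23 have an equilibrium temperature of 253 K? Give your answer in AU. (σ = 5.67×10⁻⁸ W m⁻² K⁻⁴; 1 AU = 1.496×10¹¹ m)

From T_eq⁴ = L(1−A)/(16πσd²): d = √[L(1−A)/(16πσT_eq⁴)].
d = √[1.61×10²⁶ × 0.77 / (16π × 5.67×10⁻⁸ × (253)⁴)] = 1.03×10¹¹ m = 0.689 AU.

d ≈ 0.689 AU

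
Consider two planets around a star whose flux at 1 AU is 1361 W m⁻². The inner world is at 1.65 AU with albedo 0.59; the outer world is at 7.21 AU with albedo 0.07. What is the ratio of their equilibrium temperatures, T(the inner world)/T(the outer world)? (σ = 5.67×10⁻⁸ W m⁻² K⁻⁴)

T_eq = [S₀(1−A)/(4σd²)]^(1/4), so T ∝ (1−A)^(1/4) / √d.
T₁ = [1361×0.41/(4×5.67×10⁻⁸×1.65²)]^(1/4) = 173.38 K.
T₂ = [1361×0.93/(4×5.67×10⁻⁸×7.21²)]^(1/4) = 101.79 K.

T₁/T₂ ≈ 1.703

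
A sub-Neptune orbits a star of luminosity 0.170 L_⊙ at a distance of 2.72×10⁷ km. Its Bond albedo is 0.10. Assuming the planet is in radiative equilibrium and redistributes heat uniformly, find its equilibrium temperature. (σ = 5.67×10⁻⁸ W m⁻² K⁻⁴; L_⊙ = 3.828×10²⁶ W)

d = 2.72×10⁷ km = 2.72×10¹⁰ m.
L = 0.170 × 3.828×10²⁶ = 6.51×10²⁵ W.
Flux: S = L/(4πd²) = 6.51×10²⁵/(4π×(2.72×10¹⁰)²) = 7000 W m⁻².
Energy balance: absorbed = emitted ⇒ πR²·S(1−A) = 4πR²·σT_eq⁴, so T_eq⁴ = S(1−A)/(4σ).
T_eq = [7000 × 0.90 / (4 × 5.67×10⁻⁸)]^(1/4) = (2.78×10¹⁰)^(1/4) = 408 K.

T_eq ≈ 408 K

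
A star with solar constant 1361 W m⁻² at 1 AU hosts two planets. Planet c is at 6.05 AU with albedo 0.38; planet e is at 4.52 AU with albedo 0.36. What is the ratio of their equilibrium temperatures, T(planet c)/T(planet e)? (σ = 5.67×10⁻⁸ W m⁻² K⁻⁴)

T₁/T₂ ≈ 0.858

T_eq = [S₀(1−A)/(4σd²)]^(1/4), so T ∝ (1−A)^(1/4) / √d.
T₁ = [1361×0.62/(4×5.67×10⁻⁸×6.05²)]^(1/4) = 100.41 K.
T₂ = [1361×0.64/(4×5.67×10⁻⁸×4.52²)]^(1/4) = 117.09 K.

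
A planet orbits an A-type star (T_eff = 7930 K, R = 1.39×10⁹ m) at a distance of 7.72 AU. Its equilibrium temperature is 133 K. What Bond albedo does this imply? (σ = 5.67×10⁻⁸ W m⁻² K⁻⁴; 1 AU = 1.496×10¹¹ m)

A ≈ 0.78

d = 7.72 AU = 1.15×10¹² m.
L = 4πR_⋆²σT_⋆⁴ = 4π(1.39×10⁹)² × 5.67×10⁻⁸ × (7930)⁴ = 5.44×10²⁷ W.
S = L/(4πd²) = 325 W m⁻².
From T_eq⁴ = S(1−A)/(4σ): 1−A = 4σT_eq⁴/S.
1−A = 4 × 5.67×10⁻⁸ × (133)⁴ / 325 = 0.218.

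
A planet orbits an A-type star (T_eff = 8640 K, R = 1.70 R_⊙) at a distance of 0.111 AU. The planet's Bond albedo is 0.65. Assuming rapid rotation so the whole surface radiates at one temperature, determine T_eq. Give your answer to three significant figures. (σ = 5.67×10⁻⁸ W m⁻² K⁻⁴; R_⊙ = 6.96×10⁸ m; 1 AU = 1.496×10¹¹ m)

T_eq ≈ 1250 K

R_⋆ = 1.70 × 6.96×10⁸ = 1.18×10⁹ m.
d = 0.111 AU = 1.66×10¹⁰ m.
L = 4πR_⋆²σT_⋆⁴ = 4π(1.18×10⁹)² × 5.67×10⁻⁸ × (8640)⁴ = 5.56×10²⁷ W.
S = L/(4πd²) = 1.60×10⁶ W m⁻².
Energy balance: absorbed = emitted ⇒ πR²·S(1−A) = 4πR²·σT_eq⁴, so T_eq⁴ = S(1−A)/(4σ).
T_eq = [1.60×10⁶ × 0.35 / (4 × 5.67×10⁻⁸)]^(1/4) = (2.48×10¹²)^(1/4) = 1250 K.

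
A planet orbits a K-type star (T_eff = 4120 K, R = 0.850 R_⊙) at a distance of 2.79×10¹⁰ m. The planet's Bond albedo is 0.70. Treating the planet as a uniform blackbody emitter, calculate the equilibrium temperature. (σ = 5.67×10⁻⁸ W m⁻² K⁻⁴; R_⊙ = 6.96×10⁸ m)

R_⋆ = 0.850 × 6.96×10⁸ = 5.92×10⁸ m.
L = 4πR_⋆²σT_⋆⁴ = 4π(5.92×10⁸)² × 5.67×10⁻⁸ × (4120)⁴ = 7.19×10²⁵ W.
S = L/(4πd²) = 7350 W m⁻².
Energy balance: absorbed = emitted ⇒ πR²·S(1−A) = 4πR²·σT_eq⁴, so T_eq⁴ = S(1−A)/(4σ).
T_eq = [7350 × 0.30 / (4 × 5.67×10⁻⁸)]^(1/4) = (9.72×10⁹)^(1/4) = 314 K.

T_eq ≈ 314 K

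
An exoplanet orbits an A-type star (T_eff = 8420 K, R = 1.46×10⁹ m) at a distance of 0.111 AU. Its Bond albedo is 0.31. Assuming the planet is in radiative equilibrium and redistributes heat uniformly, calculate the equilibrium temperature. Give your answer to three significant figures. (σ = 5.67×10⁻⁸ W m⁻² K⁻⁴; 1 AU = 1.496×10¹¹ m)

d = 0.111 AU = 1.66×10¹⁰ m.
L = 4πR_⋆²σT_⋆⁴ = 4π(1.46×10⁹)² × 5.67×10⁻⁸ × (8420)⁴ = 7.63×10²⁷ W.
S = L/(4πd²) = 2.20×10⁶ W m⁻².
Energy balance: absorbed = emitted ⇒ πR²·S(1−A) = 4πR²·σT_eq⁴, so T_eq⁴ = S(1−A)/(4σ).
T_eq = [2.20×10⁶ × 0.69 / (4 × 5.67×10⁻⁸)]^(1/4) = (6.70×10¹²)^(1/4) = 1610 K.

T_eq ≈ 1610 K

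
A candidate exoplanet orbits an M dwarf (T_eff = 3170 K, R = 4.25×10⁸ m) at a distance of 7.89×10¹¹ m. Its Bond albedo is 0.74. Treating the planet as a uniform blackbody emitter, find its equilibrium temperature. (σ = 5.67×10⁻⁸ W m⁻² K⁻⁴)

L = 4πR_⋆²σT_⋆⁴ = 4π(4.25×10⁸)² × 5.67×10⁻⁸ × (3170)⁴ = 1.30×10²⁵ W.
S = L/(4πd²) = 1.66 W m⁻².
Energy balance: absorbed = emitted ⇒ πR²·S(1−A) = 4πR²·σT_eq⁴, so T_eq⁴ = S(1−A)/(4σ).
T_eq = [1.66 × 0.26 / (4 × 5.67×10⁻⁸)]^(1/4) = (1.90×10⁶)^(1/4) = 37.1 K.

T_eq ≈ 37.1 K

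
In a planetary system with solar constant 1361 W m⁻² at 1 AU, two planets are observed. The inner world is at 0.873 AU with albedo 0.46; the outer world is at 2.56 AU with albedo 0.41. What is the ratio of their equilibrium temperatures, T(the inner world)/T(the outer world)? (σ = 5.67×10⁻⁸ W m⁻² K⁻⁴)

T₁/T₂ ≈ 1.675

T_eq = [S₀(1−A)/(4σd²)]^(1/4), so T ∝ (1−A)^(1/4) / √d.
T₁ = [1361×0.54/(4×5.67×10⁻⁸×0.873²)]^(1/4) = 255.36 K.
T₂ = [1361×0.59/(4×5.67×10⁻⁸×2.56²)]^(1/4) = 152.46 K.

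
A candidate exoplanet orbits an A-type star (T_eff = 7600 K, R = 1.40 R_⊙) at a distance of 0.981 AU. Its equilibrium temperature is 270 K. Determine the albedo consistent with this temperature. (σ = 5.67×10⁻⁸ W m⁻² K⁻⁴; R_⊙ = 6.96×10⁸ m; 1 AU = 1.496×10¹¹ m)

R_⋆ = 1.40 × 6.96×10⁸ = 9.74×10⁸ m.
d = 0.981 AU = 1.47×10¹¹ m.
L = 4πR_⋆²σT_⋆⁴ = 4π(9.74×10⁸)² × 5.67×10⁻⁸ × (7600)⁴ = 2.26×10²⁷ W.
S = L/(4πd²) = 8340 W m⁻².
From T_eq⁴ = S(1−A)/(4σ): 1−A = 4σT_eq⁴/S.
1−A = 4 × 5.67×10⁻⁸ × (270)⁴ / 8340 = 0.145.

A ≈ 0.86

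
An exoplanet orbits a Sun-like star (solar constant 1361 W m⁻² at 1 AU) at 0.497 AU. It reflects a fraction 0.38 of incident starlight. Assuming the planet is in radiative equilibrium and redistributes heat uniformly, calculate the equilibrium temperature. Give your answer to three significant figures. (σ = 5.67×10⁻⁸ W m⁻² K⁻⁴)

T_eq ≈ 350 K

Flux at 0.497 AU: S = 1361/0.497² = 5510 W m⁻².
Energy balance: absorbed = emitted ⇒ πR²·S(1−A) = 4πR²·σT_eq⁴, so T_eq⁴ = S(1−A)/(4σ).
T_eq = [5510 × 0.62 / (4 × 5.67×10⁻⁸)]^(1/4) = (1.51×10¹⁰)^(1/4) = 350 K.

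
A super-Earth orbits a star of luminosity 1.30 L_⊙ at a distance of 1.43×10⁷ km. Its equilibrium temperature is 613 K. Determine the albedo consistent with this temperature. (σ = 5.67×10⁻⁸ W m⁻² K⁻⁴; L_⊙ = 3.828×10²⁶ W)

A ≈ 0.83

d = 1.43×10⁷ km = 1.43×10¹⁰ m.
L = 1.30 × 3.828×10²⁶ = 4.98×10²⁶ W.
Flux: S = L/(4πd²) = 4.98×10²⁶/(4π×(1.43×10¹⁰)²) = 1.94×10⁵ W m⁻².
From T_eq⁴ = S(1−A)/(4σ): 1−A = 4σT_eq⁴/S.
1−A = 4 × 5.67×10⁻⁸ × (613)⁴ / 1.94×10⁵ = 0.165.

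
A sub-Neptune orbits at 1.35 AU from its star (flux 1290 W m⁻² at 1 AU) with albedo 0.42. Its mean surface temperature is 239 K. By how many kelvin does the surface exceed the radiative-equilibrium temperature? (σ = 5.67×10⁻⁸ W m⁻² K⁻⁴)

ΔT ≈ 32.7 K

S = 1290/1.35² = 707.8 W m⁻².
T_eq = [S(1−A)/(4σ)]^(1/4) = [707.8×0.58/(4×5.67×10⁻⁸)]^(1/4) = 206.3 K.
ΔT = T_surf − T_eq = 239 − 206.3.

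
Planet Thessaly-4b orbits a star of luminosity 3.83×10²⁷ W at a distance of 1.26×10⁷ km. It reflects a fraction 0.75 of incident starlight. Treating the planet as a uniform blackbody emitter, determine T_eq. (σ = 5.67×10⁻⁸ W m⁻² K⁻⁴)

T_eq ≈ 1210 K

d = 1.26×10⁷ km = 1.26×10¹⁰ m.
Flux: S = L/(4πd²) = 3.83×10²⁷/(4π×(1.26×10¹⁰)²) = 1.92×10⁶ W m⁻².
Energy balance: absorbed = emitted ⇒ πR²·S(1−A) = 4πR²·σT_eq⁴, so T_eq⁴ = S(1−A)/(4σ).
T_eq = [1.92×10⁶ × 0.25 / (4 × 5.67×10⁻⁸)]^(1/4) = (2.12×10¹²)^(1/4) = 1210 K.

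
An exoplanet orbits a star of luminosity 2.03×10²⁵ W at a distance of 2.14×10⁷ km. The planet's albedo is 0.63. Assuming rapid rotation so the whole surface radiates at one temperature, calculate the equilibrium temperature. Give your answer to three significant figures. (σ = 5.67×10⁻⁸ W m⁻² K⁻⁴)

T_eq ≈ 275 K

d = 2.14×10⁷ km = 2.14×10¹⁰ m.
Flux: S = L/(4πd²) = 2.03×10²⁵/(4π×(2.14×10¹⁰)²) = 3530 W m⁻².
Energy balance: absorbed = emitted ⇒ πR²·S(1−A) = 4πR²·σT_eq⁴, so T_eq⁴ = S(1−A)/(4σ).
T_eq = [3530 × 0.37 / (4 × 5.67×10⁻⁸)]^(1/4) = (5.75×10⁹)^(1/4) = 275 K.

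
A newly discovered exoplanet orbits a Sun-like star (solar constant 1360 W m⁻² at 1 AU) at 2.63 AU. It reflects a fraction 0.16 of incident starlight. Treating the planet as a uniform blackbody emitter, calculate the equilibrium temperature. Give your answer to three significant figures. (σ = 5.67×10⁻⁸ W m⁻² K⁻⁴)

Flux at 2.63 AU: S = 1360/2.63² = 197 W m⁻².
Energy balance: absorbed = emitted ⇒ πR²·S(1−A) = 4πR²·σT_eq⁴, so T_eq⁴ = S(1−A)/(4σ).
T_eq = [197 × 0.84 / (4 × 5.67×10⁻⁸)]^(1/4) = (7.28×10⁸)^(1/4) = 164 K.

T_eq ≈ 164 K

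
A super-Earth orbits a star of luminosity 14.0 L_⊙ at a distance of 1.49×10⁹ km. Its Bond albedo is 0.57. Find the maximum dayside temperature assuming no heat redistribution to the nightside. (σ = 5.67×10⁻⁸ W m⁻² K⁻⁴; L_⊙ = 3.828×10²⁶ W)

d = 1.49×10⁹ km = 1.49×10¹² m.
L = 14.0 × 3.828×10²⁶ = 5.36×10²⁷ W.
Flux: S = L/(4πd²) = 5.36×10²⁷/(4π×(1.49×10¹²)²) = 192 W m⁻².
With no redistribution each surface element balances locally: S(1−A) = σT⁴.
T = [192 × 0.43 / 5.67×10⁻⁸]^(1/4) = (1.46×10⁹)^(1/4) = 195 K.

T_ss ≈ 195 K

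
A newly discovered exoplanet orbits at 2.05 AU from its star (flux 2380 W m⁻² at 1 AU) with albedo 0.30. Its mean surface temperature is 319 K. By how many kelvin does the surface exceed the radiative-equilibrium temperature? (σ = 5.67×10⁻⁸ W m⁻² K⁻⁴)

ΔT ≈ 114.5 K

S = 2380/2.05² = 566.3 W m⁻².
T_eq = [S(1−A)/(4σ)]^(1/4) = [566.3×0.70/(4×5.67×10⁻⁸)]^(1/4) = 204.5 K.
ΔT = T_surf − T_eq = 319 − 204.5.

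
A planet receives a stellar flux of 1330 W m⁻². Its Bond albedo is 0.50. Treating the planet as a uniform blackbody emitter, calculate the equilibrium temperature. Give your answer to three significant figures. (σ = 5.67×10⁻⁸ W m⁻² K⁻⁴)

Energy balance: absorbed = emitted ⇒ πR²·S(1−A) = 4πR²·σT_eq⁴, so T_eq⁴ = S(1−A)/(4σ).
T_eq = [1330 × 0.50 / (4 × 5.67×10⁻⁸)]^(1/4) = (2.93×10⁹)^(1/4) = 233 K.

T_eq ≈ 233 K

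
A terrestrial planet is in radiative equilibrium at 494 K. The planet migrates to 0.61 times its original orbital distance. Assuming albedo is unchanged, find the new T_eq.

T_eq ∝ L^(1/4) · d^(−1/2).
T′ = 494 / 0.61^(1/2) = 633 K.

T_eq ≈ 633 K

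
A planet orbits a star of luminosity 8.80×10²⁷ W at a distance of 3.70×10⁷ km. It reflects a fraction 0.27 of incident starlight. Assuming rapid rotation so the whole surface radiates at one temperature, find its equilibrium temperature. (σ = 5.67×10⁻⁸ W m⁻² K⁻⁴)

d = 3.70×10⁷ km = 3.70×10¹⁰ m.
Flux: S = L/(4πd²) = 8.80×10²⁷/(4π×(3.70×10¹⁰)²) = 5.12×10⁵ W m⁻².
Energy balance: absorbed = emitted ⇒ πR²·S(1−A) = 4πR²·σT_eq⁴, so T_eq⁴ = S(1−A)/(4σ).
T_eq = [5.12×10⁵ × 0.73 / (4 × 5.67×10⁻⁸)]^(1/4) = (1.65×10¹²)^(1/4) = 1130 K.

T_eq ≈ 1130 K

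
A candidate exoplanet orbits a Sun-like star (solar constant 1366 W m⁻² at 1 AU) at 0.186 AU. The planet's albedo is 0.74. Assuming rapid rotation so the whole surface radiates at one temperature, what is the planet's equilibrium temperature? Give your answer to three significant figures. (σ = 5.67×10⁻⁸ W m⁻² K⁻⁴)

Flux at 0.186 AU: S = 1366/0.186² = 3.95×10⁴ W m⁻².
Energy balance: absorbed = emitted ⇒ πR²·S(1−A) = 4πR²·σT_eq⁴, so T_eq⁴ = S(1−A)/(4σ).
T_eq = [3.95×10⁴ × 0.26 / (4 × 5.67×10⁻⁸)]^(1/4) = (4.53×10¹⁰)^(1/4) = 461 K.

T_eq ≈ 461 K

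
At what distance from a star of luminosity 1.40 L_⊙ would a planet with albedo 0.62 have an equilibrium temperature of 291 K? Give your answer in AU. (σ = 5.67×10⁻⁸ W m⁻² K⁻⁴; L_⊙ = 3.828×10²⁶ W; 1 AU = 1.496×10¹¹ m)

d ≈ 0.667 AU

L = 1.40 × 3.828×10²⁶ = 5.36×10²⁶ W.
From T_eq⁴ = L(1−A)/(16πσd²): d = √[L(1−A)/(16πσT_eq⁴)].
d = √[5.36×10²⁶ × 0.38 / (16π × 5.67×10⁻⁸ × (291)⁴)] = 9.98×10¹⁰ m = 0.667 AU.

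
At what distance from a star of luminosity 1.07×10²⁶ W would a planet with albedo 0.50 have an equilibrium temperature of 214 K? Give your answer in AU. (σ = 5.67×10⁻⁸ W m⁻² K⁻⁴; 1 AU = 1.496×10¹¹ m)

From T_eq⁴ = L(1−A)/(16πσd²): d = √[L(1−A)/(16πσT_eq⁴)].
d = √[1.07×10²⁶ × 0.50 / (16π × 5.67×10⁻⁸ × (214)⁴)] = 9.46×10¹⁰ m = 0.632 AU.

d ≈ 0.632 AU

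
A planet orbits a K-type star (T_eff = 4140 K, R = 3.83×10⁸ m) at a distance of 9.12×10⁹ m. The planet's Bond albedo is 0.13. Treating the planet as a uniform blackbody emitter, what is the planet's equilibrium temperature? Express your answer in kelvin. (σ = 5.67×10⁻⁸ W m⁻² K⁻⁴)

L = 4πR_⋆²σT_⋆⁴ = 4π(3.83×10⁸)² × 5.67×10⁻⁸ × (4140)⁴ = 3.07×10²⁵ W.
S = L/(4πd²) = 2.94×10⁴ W m⁻².
Energy balance: absorbed = emitted ⇒ πR²·S(1−A) = 4πR²·σT_eq⁴, so T_eq⁴ = S(1−A)/(4σ).
T_eq = [2.94×10⁴ × 0.87 / (4 × 5.67×10⁻⁸)]^(1/4) = (1.13×10¹¹)^(1/4) = 579 K.

T_eq ≈ 579 K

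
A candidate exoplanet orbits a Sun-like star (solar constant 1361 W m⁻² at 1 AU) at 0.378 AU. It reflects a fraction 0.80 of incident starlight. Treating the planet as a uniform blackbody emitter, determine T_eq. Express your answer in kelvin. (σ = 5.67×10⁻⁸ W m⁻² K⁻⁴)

T_eq ≈ 303 K

Flux at 0.378 AU: S = 1361/0.378² = 9530 W m⁻².
Energy balance: absorbed = emitted ⇒ πR²·S(1−A) = 4πR²·σT_eq⁴, so T_eq⁴ = S(1−A)/(4σ).
T_eq = [9530 × 0.20 / (4 × 5.67×10⁻⁸)]^(1/4) = (8.40×10⁹)^(1/4) = 303 K.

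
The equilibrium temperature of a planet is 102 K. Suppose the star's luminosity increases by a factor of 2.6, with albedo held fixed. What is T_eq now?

T_eq ∝ L^(1/4) · d^(−1/2).
T′ = 102 × 2.6^(1/4) = 130 K.

T_eq ≈ 130 K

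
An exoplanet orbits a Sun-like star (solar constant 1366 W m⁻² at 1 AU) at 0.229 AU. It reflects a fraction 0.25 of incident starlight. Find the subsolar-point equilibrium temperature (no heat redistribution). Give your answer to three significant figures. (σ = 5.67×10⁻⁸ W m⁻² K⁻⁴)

T_ss ≈ 766 K

Flux at 0.229 AU: S = 1366/0.229² = 2.60×10⁴ W m⁻².
At the subsolar point the surface absorbs S(1−A) and emits σT⁴ per unit area — no factor of 4, since only the local patch is in balance.
T = [2.60×10⁴ × 0.75 / 5.67×10⁻⁸]^(1/4) = (3.45×10¹¹)^(1/4) = 766 K.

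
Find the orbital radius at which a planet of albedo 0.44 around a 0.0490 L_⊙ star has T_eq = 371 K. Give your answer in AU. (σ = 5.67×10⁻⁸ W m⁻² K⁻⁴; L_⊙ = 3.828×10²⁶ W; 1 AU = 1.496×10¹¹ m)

L = 0.0490 × 3.828×10²⁶ = 1.88×10²⁵ W.
From T_eq⁴ = L(1−A)/(16πσd²): d = √[L(1−A)/(16πσT_eq⁴)].
d = √[1.88×10²⁵ × 0.56 / (16π × 5.67×10⁻⁸ × (371)⁴)] = 1.39×10¹⁰ m = 0.0932 AU.

d ≈ 0.0932 AU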